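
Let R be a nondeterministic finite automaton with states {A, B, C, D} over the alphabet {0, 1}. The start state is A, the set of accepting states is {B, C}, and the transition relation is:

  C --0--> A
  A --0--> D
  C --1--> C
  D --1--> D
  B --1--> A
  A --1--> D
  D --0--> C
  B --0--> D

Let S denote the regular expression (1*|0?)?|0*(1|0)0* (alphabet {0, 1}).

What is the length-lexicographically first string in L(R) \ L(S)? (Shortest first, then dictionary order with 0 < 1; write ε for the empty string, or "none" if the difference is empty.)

The string 101 is accepted by R but not by S.
No shorter string lies in the difference, and 101 is the lexicographically first length-3 string in L(R) \ L(S).

101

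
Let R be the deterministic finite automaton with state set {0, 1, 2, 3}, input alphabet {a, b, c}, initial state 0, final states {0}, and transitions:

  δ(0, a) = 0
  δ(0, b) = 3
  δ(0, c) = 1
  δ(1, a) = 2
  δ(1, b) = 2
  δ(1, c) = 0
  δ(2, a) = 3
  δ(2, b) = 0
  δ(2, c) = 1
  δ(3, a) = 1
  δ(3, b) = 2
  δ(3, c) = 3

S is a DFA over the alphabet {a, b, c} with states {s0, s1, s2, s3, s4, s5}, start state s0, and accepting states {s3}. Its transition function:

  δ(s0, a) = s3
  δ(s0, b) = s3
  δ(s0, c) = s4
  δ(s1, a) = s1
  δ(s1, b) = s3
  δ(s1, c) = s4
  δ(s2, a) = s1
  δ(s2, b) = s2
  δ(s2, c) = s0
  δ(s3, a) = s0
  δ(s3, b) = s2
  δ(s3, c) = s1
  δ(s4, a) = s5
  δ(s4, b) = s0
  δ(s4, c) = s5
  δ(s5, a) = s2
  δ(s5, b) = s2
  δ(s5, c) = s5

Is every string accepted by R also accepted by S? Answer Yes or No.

No

The empty string ε is in L(R) but not in L(S).
So L(R) ⊄ L(S).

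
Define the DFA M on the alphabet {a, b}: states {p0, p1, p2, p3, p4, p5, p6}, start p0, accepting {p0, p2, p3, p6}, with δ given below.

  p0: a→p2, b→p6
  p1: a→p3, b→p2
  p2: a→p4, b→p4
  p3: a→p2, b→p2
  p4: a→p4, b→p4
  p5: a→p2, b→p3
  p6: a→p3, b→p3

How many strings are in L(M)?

9

The useful subgraph on states {p0, p2, p3, p6} is acyclic, so L(M) is finite; the longest accepting path visits 4 useful states, giving maximum string length 3.
Counting accepting paths from p0 by length: 1 of length 0, 2 of length 1, 2 of length 2, 4 of length 3. Total 9.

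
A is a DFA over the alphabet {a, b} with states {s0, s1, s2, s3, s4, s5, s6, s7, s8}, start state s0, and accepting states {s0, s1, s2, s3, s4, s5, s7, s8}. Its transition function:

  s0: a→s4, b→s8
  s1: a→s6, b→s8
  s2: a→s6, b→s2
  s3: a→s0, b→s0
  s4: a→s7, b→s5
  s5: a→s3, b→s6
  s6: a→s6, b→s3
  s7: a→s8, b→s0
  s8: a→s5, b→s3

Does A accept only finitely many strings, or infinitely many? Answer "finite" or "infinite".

infinite

State s0 is reachable from the start and can reach an accepting state, and it lies on the cycle s0 → s8 → s3 → s0.
Traversing that cycle any number of times yields accepted strings of unbounded length, so the language is infinite.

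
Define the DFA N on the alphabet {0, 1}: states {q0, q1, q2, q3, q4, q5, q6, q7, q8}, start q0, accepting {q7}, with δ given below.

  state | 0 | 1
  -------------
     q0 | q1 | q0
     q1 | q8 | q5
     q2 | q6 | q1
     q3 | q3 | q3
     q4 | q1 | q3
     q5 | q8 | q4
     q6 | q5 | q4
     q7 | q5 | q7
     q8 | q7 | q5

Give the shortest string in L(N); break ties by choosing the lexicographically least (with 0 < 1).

A breadth-first search from q0 reaches an accepting state first via the path q0 → q1 → q8 → q7 on input 000.
No string of length < 3 is accepted (BFS exhausts all shorter strings without reaching an accepting state), and 000 is the lexicographically least accepting string of length 3.

000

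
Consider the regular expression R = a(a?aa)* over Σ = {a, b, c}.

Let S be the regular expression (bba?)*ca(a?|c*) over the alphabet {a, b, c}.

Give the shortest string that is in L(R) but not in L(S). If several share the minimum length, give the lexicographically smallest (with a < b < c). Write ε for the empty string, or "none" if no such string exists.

The string a is accepted by R but not by S.
No shorter string lies in the difference, and a is the lexicographically first length-1 string in L(R) \ L(S).

a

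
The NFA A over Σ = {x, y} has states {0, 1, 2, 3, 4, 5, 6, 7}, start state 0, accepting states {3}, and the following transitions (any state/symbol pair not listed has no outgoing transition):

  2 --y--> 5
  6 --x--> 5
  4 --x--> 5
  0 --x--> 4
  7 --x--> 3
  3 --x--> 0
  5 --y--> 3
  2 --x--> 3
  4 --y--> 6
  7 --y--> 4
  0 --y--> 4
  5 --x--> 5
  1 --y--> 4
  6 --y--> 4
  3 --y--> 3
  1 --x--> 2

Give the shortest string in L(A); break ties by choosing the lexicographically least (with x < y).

A breadth-first search from 0 reaches an accepting state first via the path 0 → 4 → 5 → 3 on input xxy.
No string of length < 3 is accepted (BFS exhausts all shorter strings without reaching an accepting state), and xxy is the lexicographically least accepting string of length 3.

xxy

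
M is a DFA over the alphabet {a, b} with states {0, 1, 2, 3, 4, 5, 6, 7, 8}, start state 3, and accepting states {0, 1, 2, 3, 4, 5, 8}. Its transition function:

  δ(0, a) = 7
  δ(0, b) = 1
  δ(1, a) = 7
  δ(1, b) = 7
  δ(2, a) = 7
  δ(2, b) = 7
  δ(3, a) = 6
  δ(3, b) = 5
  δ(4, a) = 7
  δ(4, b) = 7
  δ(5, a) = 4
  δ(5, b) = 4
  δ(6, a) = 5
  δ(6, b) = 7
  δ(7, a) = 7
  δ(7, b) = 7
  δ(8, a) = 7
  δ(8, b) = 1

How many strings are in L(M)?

The useful subgraph on states {3, 4, 5, 6} is acyclic, so L(M) is finite; the longest accepting path visits 4 useful states, giving maximum string length 3.
Counting accepting paths from 3 by length: 1 of length 0, 1 of length 1, 3 of length 2, 2 of length 3. Total 7.

7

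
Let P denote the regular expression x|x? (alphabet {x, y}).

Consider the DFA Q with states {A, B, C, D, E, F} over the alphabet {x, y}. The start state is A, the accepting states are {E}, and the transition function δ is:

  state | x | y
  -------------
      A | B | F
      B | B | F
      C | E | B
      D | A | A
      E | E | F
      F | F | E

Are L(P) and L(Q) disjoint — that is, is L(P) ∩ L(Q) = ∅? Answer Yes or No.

Yes

Converting the expression P to a DFA (subset construction, then merging equivalent states) gives the minimal DFA with states {p0, p1, p2}, start state p0, accepting states {p0, p1} and transitions p0: x→p1, y→p2; p1: x→p2, y→p2; p2: x→p2, y→p2.
Exploring the product automaton P × Q from the start pair (p0, A), following both machines on each input symbol, reaches 5 state pairs: (p0, A), (p1, B), (p2, F), (p2, B), (p2, E).
P accepts in {p0, p1} and Q accepts in {E}; no reachable pair has both components accepting, so no string drives both machines to acceptance simultaneously and L(P) ∩ L(Q) = ∅.
So no string is accepted by both, and the intersection is empty.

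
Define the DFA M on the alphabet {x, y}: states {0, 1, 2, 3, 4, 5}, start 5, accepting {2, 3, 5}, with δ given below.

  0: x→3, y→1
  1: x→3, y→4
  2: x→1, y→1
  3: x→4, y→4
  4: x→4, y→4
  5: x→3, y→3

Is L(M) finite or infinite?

finite

The useful states (reachable from 5 and able to reach an accepting state) are {3, 5}.
Restricted to these states the transition graph has no cycle, so every accepting path has bounded length and L is finite.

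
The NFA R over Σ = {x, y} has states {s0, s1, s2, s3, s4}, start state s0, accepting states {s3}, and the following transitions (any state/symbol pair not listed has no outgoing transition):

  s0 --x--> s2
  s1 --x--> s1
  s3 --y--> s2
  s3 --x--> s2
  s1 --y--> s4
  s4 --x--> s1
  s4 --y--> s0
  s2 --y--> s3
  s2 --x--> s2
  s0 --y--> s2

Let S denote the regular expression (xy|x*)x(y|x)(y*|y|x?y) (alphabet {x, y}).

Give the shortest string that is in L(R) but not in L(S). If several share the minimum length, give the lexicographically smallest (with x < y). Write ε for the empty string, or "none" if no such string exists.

yy

The string yy is accepted by R but not by S.
No shorter string lies in the difference, and yy is the lexicographically first length-2 string in L(R) \ L(S).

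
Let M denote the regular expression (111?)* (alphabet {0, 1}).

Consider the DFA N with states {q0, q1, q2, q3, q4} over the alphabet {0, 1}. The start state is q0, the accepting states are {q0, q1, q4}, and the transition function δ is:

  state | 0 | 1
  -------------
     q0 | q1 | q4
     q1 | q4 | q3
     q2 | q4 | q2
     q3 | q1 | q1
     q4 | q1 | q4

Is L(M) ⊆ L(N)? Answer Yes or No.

Yes

Converting the expression M to a DFA (subset construction, then merging equivalent states) gives the minimal DFA with states {m0, m1, m2, m3}, start state m0, accepting states {m0, m3} and transitions m0: 0→m1, 1→m2; m1: 0→m1, 1→m1; m2: 0→m1, 1→m3; m3: 0→m1, 1→m3.
Exploring the product automaton M × N from the start pair (m0, q0), following both machines on each input symbol, reaches 6 state pairs: (m0, q0), (m1, q1), (m2, q4), (m1, q4), (m1, q3), (m3, q4).
M accepts in {m0, m3} and N accepts in {q0, q1, q4}. The reachable pairs whose M-component is accepting are (m0, q0), (m3, q4); in each of them the N-component is accepting too, so the product for L(M) \ L(N) (M-component accepting, N-component rejecting) has no reachable accepting pair and the difference is empty.
Hence every string in L(M) is also in L(N).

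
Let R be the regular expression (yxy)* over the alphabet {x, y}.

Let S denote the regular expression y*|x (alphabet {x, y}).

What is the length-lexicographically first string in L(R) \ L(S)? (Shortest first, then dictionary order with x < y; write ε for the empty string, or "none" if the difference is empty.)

The string yxy is accepted by R but not by S.
No shorter string lies in the difference, and yxy is the lexicographically first length-3 string in L(R) \ L(S).

yxy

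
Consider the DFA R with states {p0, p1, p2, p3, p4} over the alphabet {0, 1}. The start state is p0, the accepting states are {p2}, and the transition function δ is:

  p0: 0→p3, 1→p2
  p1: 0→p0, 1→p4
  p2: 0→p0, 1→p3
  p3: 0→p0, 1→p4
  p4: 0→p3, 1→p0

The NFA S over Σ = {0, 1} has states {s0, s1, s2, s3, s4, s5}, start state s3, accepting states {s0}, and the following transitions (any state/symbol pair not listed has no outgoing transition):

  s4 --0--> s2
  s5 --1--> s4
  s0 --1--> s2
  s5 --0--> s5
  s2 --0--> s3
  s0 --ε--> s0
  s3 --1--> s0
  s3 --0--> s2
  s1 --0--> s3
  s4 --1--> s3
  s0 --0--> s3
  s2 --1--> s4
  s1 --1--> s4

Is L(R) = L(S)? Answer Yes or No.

Yes

Exploring the product automaton R × S from the start pair (p0, s3), following both machines on each input symbol, reaches 4 state pairs: (p0, s3), (p3, s2), (p2, s0), (p4, s4).
R accepts in {p2} and S accepts in {s0}. In every reachable pair the two components are either both accepting — (p2, s0) — or both non-accepting, so no string is accepted by exactly one of the machines: L(R) \ L(S) and L(S) \ L(R) are both empty.
Hence every string is accepted by R iff it is accepted by S, and the two languages coincide.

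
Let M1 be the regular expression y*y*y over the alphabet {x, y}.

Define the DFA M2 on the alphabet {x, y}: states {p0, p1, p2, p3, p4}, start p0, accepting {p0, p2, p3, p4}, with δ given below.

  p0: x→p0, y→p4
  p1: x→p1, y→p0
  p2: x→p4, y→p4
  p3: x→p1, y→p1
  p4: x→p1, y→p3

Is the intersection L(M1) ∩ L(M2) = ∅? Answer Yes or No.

The string y is accepted by both M1 and M2.
Hence L(M1) ∩ L(M2) ≠ ∅.

No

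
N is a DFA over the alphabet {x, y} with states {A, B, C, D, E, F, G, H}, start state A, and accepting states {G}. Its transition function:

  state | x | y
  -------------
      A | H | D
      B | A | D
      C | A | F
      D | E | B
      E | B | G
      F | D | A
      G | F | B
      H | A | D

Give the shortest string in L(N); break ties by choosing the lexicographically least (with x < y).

yxy

A breadth-first search from A reaches an accepting state first via the path A → D → E → G on input yxy.
No string of length < 3 is accepted (BFS exhausts all shorter strings without reaching an accepting state), and yxy is the lexicographically least accepting string of length 3.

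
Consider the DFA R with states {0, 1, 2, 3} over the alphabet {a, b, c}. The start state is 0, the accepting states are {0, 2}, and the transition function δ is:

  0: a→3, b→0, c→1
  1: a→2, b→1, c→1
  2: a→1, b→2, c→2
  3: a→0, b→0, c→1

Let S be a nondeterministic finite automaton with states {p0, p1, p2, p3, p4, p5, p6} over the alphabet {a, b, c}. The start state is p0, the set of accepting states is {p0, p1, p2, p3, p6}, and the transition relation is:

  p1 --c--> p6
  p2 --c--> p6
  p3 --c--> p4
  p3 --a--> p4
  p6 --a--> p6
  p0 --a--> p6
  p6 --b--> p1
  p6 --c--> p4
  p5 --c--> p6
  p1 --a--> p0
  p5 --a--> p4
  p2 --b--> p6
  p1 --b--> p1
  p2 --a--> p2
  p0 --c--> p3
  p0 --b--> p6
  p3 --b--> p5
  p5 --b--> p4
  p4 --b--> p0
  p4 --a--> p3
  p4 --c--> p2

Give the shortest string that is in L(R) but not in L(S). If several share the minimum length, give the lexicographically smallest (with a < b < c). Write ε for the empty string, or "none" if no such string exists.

ca

The string ca is accepted by R but not by S.
No shorter string lies in the difference, and ca is the lexicographically first length-2 string in L(R) \ L(S).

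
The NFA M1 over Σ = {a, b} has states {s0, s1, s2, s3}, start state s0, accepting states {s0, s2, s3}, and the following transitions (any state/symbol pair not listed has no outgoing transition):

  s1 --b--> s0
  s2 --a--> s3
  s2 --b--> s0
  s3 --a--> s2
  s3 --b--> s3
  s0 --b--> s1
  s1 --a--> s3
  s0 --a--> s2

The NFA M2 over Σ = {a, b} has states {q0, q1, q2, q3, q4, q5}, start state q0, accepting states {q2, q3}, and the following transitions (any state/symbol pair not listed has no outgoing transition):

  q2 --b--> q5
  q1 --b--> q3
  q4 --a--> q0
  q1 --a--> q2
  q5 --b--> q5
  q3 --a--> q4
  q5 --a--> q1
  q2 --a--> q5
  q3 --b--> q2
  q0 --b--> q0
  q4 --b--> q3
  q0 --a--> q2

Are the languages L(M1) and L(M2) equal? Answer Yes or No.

No

The empty string ε is accepted by M1 but rejected by M2.
So L(M1) ≠ L(M2).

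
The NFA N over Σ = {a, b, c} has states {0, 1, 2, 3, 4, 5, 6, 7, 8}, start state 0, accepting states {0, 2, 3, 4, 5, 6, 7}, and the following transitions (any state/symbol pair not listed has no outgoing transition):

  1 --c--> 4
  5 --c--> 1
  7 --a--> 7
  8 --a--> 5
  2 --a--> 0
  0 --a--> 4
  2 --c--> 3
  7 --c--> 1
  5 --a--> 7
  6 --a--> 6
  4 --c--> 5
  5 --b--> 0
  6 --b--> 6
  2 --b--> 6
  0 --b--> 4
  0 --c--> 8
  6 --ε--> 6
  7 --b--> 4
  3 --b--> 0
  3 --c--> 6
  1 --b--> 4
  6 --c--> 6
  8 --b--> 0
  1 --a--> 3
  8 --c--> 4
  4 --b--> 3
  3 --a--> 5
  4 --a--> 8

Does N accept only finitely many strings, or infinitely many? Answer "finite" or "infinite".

State 0 is reachable from the start and can reach an accepting state, and it lies on the cycle 0 → 8 → 0.
Traversing that cycle any number of times yields accepted strings of unbounded length, so the language is infinite.

infinite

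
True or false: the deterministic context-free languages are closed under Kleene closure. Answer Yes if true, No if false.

No

L = {c aⁿbⁿ : n≥0} ∪ {cc aⁿb²ⁿ : n≥0} is a DCFL (the number of leading c's fixes which ratio the DPDA checks), but L* is not. Every word of L starts with c, so in a factorisation of the string cc aⁱbʲ (i≥1) into words of L each factor begins at one of the two c's: either the whole string is a single word of L (forcing j = 2i), or it splits as c · (c aⁱbʲ) with c ∈ L (take n = 0) and c aⁱbʲ ∈ L (forcing j = i). Thus L* ∩ cca⁺b* = {cc aⁿbⁿ : n≥1} ∪ {cc aⁿb²ⁿ : n≥1}. A DPDA for L* would give one for this intersection with a regular set, and, started from its configuration after reading cc, one for {aⁿbⁿ : n≥1} ∪ {aⁿb²ⁿ : n≥1}, which no deterministic PDA accepts (a DPDA for it would have a single run on aⁿb²ⁿ, accepting after the prefix aⁿbⁿ and accepting again after n more b's; an ordinary PDA that simulates it on a's and b's and, at any moment when it is accepting, may switch to reading only a fresh letter d while feeding each d to the simulation as a b, would accept aⁱbʲdᵏ (k≥1) exactly when both aⁱbʲ and aⁱbʲ⁺ᵏ are in the language, i.e. its language intersected with the regular set a*b*d⁺ would be exactly {aⁿbⁿdⁿ : n≥1} — impossible, since context-free languages are closed under intersection with regular sets and {aⁿbⁿdⁿ} is not context-free). So L* is not a DCFL.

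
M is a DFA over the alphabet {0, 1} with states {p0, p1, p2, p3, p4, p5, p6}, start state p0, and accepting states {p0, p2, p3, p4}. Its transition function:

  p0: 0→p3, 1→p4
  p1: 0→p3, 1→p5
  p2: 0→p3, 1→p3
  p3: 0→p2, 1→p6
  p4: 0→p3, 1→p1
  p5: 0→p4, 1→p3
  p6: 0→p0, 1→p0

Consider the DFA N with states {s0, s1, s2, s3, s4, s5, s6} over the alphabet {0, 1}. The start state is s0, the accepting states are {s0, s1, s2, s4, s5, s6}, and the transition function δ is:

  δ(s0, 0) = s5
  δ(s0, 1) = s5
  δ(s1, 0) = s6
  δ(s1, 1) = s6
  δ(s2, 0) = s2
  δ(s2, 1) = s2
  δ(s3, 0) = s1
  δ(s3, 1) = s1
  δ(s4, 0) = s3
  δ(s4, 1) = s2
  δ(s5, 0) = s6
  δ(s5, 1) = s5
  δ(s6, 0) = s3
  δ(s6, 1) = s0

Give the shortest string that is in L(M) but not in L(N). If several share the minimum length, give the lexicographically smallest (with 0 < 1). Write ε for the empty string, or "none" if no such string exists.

The string 000 is accepted by M but not by N.
No shorter string lies in the difference, and 000 is the lexicographically first length-3 string in L(M) \ L(N).

000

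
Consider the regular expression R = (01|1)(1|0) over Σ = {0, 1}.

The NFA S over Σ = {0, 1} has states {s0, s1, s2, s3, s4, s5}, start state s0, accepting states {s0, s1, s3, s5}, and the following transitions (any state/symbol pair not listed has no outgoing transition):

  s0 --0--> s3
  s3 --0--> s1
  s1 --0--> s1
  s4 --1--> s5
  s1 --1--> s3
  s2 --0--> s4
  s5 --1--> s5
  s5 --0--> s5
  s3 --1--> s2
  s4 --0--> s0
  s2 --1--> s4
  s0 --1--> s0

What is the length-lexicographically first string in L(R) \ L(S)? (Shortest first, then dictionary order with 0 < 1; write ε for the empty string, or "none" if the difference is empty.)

The string 010 is accepted by R but not by S.
No shorter string lies in the difference, and 010 is the lexicographically first length-3 string in L(R) \ L(S).

010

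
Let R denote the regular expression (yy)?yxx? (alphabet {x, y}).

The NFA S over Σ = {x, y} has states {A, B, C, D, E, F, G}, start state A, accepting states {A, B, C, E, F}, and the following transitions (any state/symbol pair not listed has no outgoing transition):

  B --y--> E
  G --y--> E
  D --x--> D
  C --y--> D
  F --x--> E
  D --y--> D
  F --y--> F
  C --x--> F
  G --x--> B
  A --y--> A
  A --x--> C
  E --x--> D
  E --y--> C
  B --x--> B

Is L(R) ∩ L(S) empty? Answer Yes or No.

No

The string yx is accepted by both R and S.
Hence L(R) ∩ L(S) ≠ ∅.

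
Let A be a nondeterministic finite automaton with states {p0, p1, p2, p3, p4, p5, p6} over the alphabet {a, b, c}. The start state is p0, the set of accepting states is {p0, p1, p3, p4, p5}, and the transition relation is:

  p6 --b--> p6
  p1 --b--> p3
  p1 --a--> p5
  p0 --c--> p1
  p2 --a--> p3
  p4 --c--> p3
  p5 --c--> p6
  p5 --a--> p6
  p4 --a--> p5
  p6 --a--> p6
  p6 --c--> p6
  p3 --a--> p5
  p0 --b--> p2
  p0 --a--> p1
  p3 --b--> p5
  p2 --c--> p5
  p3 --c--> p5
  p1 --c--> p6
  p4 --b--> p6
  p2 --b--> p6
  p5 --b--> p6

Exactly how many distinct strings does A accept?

The useful subgraph on states {p0, p1, p2, p3, p5} is acyclic, so L(A) is finite; the longest accepting path visits 4 useful states, giving maximum string length 3.
Counting accepting paths from p0 by length: 1 of length 0, 2 of length 1, 6 of length 2, 9 of length 3. Total 18.

18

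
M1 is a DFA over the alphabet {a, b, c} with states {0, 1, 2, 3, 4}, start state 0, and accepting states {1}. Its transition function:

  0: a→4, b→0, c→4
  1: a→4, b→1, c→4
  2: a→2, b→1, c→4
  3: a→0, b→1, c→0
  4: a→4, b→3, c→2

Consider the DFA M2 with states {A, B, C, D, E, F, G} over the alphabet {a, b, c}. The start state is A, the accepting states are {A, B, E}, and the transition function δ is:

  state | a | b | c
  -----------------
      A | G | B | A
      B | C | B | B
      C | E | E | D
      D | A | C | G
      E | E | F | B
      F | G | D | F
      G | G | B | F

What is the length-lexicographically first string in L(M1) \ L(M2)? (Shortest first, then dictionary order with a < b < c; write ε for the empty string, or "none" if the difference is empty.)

The string acb is accepted by M1 but not by M2.
No shorter string lies in the difference, and acb is the lexicographically first length-3 string in L(M1) \ L(M2).

acb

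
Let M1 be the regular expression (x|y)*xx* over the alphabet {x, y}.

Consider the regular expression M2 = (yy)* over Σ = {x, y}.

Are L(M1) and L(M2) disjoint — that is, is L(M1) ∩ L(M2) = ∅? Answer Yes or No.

Converting the expression M1 to a DFA (subset construction, then merging equivalent states) gives the minimal DFA with states {r0, r1}, start state r0, accepting states {r1} and transitions r0: x→r1, y→r0; r1: x→r1, y→r0.
Converting the expression M2 to a DFA (subset construction, then merging equivalent states) gives the minimal DFA with states {t0, t1, t2}, start state t0, accepting states {t0} and transitions t0: x→t1, y→t2; t1: x→t1, y→t1; t2: x→t1, y→t0.
Exploring the product automaton M1 × M2 from the start pair (r0, t0), following both machines on each input symbol, reaches 4 state pairs: (r0, t0), (r1, t1), (r0, t2), (r0, t1).
M1 accepts in {r1} and M2 accepts in {t0}; no reachable pair has both components accepting, so no string drives both machines to acceptance simultaneously and L(M1) ∩ L(M2) = ∅.
So no string is accepted by both, and the intersection is empty.

Yes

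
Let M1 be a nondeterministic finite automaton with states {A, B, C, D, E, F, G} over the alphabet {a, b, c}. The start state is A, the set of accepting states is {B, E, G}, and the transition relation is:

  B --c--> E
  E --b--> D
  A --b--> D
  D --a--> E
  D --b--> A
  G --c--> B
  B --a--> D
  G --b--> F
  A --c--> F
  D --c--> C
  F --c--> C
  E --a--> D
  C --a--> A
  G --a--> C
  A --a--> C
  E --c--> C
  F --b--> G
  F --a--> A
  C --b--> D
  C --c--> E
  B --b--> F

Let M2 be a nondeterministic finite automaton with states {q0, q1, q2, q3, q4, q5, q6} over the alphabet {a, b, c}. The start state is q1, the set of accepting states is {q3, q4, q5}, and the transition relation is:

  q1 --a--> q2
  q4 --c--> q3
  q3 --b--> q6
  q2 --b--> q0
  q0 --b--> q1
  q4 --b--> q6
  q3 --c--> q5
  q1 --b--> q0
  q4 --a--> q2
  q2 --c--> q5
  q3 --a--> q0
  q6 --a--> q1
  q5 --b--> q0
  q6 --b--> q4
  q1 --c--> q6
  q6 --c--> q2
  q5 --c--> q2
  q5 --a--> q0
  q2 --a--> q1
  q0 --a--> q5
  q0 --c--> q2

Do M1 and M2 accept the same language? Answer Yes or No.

Exploring the product automaton M1 × M2 from the start pair (A, q1), following both machines on each input symbol, reaches 7 state pairs: (A, q1), (C, q2), (D, q0), (F, q6), (E, q5), (G, q4), (B, q3).
M1 accepts in {B, E, G} and M2 accepts in {q3, q4, q5}. In every reachable pair the two components are either both accepting — (E, q5), (G, q4), (B, q3) — or both non-accepting, so no string is accepted by exactly one of the machines: L(M1) \ L(M2) and L(M2) \ L(M1) are both empty.
Hence every string is accepted by M1 iff it is accepted by M2, and the two languages coincide.

Yes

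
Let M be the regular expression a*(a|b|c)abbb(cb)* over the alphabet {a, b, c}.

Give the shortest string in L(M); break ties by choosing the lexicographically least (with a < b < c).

By inspection of the expression, no string of length less than 5 matches, and aabbb is the lexicographically first match of length 5.

aabbb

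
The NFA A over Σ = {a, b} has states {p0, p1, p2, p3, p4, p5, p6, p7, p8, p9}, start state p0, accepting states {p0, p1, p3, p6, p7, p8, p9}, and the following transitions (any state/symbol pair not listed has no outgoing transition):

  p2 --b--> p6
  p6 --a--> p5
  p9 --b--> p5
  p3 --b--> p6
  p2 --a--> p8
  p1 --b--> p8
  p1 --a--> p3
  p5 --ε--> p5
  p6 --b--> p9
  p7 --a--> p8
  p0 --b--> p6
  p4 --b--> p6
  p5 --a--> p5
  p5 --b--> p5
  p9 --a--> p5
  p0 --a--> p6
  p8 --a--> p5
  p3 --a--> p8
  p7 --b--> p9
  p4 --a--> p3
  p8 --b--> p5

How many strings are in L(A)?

5

The useful subgraph on states {p0, p6, p9} is acyclic, so L(A) is finite; the longest accepting path visits 3 useful states, giving maximum string length 2.
Counting accepting paths from p0 by length: 1 of length 0, 2 of length 1, 2 of length 2. Total 5.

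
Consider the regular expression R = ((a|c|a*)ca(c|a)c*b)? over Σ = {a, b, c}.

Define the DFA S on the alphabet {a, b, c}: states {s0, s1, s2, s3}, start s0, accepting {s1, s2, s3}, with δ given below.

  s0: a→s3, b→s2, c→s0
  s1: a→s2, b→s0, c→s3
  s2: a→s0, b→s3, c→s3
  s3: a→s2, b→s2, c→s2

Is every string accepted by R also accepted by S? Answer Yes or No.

No

The empty string ε is in L(R) but not in L(S).
So L(R) ⊄ L(S).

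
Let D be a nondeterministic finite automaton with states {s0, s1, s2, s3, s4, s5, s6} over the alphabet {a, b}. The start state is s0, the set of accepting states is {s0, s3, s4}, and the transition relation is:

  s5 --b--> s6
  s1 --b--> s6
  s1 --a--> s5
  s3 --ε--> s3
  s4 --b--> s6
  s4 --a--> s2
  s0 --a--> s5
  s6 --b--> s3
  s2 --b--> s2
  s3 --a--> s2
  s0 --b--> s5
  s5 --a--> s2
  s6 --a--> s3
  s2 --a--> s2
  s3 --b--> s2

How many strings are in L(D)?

The useful subgraph on states {s0, s3, s5, s6} is acyclic, so L(D) is finite; the longest accepting path visits 4 useful states, giving maximum string length 3.
Counting accepting paths from s0 by length: 1 of length 0, 4 of length 3. Total 5.

5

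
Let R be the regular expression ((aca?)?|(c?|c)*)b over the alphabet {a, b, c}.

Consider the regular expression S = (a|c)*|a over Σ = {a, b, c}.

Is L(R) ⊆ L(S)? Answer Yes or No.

No

The string b is in L(R) but not in L(S).
So L(R) ⊄ L(S).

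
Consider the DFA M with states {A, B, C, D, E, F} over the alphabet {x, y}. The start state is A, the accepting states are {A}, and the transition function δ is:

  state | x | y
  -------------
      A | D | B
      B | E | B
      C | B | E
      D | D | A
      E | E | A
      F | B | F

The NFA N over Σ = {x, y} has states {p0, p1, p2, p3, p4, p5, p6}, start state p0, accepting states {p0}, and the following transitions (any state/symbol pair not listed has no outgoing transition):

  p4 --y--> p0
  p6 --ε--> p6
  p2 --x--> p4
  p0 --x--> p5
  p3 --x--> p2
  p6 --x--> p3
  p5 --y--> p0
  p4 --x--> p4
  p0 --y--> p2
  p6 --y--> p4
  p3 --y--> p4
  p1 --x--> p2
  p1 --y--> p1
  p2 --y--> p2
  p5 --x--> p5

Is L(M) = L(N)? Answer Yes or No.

Exploring the product automaton M × N from the start pair (A, p0), following both machines on each input symbol, reaches 4 state pairs: (A, p0), (D, p5), (B, p2), (E, p4).
M accepts in {A} and N accepts in {p0}. In every reachable pair the two components are either both accepting — (A, p0) — or both non-accepting, so no string is accepted by exactly one of the machines: L(M) \ L(N) and L(N) \ L(M) are both empty.
Hence every string is accepted by M iff it is accepted by N, and the two languages coincide.

Yes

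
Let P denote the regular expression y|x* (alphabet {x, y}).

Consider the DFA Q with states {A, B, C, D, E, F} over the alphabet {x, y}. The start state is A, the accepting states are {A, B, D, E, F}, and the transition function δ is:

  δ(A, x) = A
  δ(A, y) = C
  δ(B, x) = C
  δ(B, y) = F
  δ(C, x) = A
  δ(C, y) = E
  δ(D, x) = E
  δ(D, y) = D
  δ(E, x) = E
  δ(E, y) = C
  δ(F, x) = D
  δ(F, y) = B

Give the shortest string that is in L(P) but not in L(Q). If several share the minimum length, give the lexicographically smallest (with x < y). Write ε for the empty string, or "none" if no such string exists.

y

The string y is accepted by P but not by Q.
No shorter string lies in the difference, and y is the lexicographically first length-1 string in L(P) \ L(Q).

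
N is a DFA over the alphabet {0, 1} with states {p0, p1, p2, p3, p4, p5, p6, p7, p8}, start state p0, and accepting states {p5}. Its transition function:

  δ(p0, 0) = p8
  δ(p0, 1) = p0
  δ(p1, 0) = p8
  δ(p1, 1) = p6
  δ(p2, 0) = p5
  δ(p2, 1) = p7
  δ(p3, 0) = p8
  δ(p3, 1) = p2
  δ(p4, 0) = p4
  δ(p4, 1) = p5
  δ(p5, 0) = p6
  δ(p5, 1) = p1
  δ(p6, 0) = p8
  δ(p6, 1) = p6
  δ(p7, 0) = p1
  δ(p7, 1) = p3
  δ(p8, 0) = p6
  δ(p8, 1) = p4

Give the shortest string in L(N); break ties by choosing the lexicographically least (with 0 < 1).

A breadth-first search from p0 reaches an accepting state first via the path p0 → p8 → p4 → p5 on input 011.
No string of length < 3 is accepted (BFS exhausts all shorter strings without reaching an accepting state), and 011 is the lexicographically least accepting string of length 3.

011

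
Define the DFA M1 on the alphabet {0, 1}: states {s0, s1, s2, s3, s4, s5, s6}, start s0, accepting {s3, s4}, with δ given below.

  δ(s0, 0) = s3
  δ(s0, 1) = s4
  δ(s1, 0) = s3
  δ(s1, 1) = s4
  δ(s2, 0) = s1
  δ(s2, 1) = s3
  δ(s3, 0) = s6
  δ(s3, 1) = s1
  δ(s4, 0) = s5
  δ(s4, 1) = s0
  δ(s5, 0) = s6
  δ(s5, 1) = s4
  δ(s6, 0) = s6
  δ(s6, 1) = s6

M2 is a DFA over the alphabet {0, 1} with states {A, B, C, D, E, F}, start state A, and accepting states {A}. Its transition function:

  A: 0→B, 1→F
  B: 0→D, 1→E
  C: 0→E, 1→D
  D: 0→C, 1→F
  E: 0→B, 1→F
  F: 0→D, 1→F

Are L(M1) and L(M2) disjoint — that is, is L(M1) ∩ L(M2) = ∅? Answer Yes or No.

Yes

Exploring the product automaton M1 × M2 from the start pair (s0, A), following both machines on each input symbol, reaches 13 state pairs: (s0, A), (s3, B), (s4, F), (s6, D), (s1, E), (s5, D), (s0, F), (s6, C), (s6, F), (s3, D), (s6, E), (s1, F), (s6, B).
M1 accepts in {s3, s4} and M2 accepts in {A}; no reachable pair has both components accepting, so no string drives both machines to acceptance simultaneously and L(M1) ∩ L(M2) = ∅.
So no string is accepted by both, and the intersection is empty.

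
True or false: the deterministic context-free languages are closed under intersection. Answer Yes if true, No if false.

No

DCFLs are closed under complement (normalise the DPDA to read all of its input, then flip the verdict). If they were also closed under intersection, De Morgan would make them closed under union; but {aⁿbⁿ : n≥0} and {aⁿb²ⁿ : n≥0} are DCFLs (push the a's; pop one per b, respectively one per two b's) whose union no deterministic PDA accepts: a DPDA for it would have a single run on aⁿb²ⁿ, accepting after the prefix aⁿbⁿ and accepting again after n more b's; an ordinary PDA that simulates it on a's and b's and, at any moment when it is accepting, may switch to reading only a fresh letter c while feeding each c to the simulation as a b, would accept aⁱbʲcᵏ (k≥1) exactly when both aⁱbʲ and aⁱbʲ⁺ᵏ are in the language, i.e. its language intersected with the regular set a*b*c⁺ would be exactly {aⁿbⁿcⁿ : n≥1} — impossible, since context-free languages are closed under intersection with regular sets and {aⁿbⁿcⁿ} is not context-free.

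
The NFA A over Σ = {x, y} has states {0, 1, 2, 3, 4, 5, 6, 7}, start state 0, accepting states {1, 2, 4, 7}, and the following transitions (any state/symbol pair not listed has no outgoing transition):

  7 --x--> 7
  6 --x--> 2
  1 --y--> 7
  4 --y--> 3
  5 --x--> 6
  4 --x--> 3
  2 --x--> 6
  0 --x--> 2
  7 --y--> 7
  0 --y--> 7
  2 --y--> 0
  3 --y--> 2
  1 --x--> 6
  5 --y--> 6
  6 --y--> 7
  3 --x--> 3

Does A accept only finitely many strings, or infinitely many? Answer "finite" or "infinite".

infinite

State 0 is reachable from the start and can reach an accepting state, and it lies on the cycle 0 → 2 → 0.
Traversing that cycle any number of times yields accepted strings of unbounded length, so the language is infinite.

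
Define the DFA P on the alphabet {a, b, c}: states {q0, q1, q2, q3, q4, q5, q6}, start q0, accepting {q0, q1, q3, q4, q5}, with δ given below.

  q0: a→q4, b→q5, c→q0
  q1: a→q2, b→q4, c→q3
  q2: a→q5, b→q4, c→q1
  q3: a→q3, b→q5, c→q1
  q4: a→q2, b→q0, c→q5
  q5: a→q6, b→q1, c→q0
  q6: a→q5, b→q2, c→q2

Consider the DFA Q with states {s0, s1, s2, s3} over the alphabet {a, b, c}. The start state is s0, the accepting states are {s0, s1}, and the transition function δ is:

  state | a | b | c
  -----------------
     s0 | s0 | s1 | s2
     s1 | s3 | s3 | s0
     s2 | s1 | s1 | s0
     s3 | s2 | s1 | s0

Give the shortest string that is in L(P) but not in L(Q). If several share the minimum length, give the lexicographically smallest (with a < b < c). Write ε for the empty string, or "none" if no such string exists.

The string c is accepted by P but not by Q.
No shorter string lies in the difference, and c is the lexicographically first length-1 string in L(P) \ L(Q).

c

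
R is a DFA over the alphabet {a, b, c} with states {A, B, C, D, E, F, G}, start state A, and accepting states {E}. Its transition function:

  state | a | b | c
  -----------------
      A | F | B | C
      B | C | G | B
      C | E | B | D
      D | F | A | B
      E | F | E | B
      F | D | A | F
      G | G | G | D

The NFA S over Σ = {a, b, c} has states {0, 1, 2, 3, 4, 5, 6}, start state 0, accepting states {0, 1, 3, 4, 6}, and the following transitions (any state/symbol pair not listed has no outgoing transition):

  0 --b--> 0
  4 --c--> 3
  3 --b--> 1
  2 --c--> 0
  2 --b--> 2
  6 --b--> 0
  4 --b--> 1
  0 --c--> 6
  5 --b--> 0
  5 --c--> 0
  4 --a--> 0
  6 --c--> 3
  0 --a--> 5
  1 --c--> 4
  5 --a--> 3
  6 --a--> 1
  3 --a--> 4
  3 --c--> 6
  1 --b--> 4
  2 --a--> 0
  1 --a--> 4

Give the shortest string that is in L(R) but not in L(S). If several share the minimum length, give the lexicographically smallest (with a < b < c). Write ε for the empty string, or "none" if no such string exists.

cacaa

The string cacaa is accepted by R but not by S.
No shorter string lies in the difference, and cacaa is the lexicographically first length-5 string in L(R) \ L(S).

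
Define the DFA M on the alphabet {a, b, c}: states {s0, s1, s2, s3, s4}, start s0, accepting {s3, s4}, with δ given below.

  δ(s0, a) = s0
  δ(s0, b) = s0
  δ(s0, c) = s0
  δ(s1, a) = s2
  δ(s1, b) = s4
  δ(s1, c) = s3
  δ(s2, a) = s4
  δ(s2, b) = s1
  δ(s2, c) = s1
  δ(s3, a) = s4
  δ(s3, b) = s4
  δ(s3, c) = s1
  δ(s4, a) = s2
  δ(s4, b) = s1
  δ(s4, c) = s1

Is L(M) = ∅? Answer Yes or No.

The states reachable from the start state are {s0}.
None of the accepting states {s3, s4} is reachable, so no string is accepted and L(M) = ∅.

Yes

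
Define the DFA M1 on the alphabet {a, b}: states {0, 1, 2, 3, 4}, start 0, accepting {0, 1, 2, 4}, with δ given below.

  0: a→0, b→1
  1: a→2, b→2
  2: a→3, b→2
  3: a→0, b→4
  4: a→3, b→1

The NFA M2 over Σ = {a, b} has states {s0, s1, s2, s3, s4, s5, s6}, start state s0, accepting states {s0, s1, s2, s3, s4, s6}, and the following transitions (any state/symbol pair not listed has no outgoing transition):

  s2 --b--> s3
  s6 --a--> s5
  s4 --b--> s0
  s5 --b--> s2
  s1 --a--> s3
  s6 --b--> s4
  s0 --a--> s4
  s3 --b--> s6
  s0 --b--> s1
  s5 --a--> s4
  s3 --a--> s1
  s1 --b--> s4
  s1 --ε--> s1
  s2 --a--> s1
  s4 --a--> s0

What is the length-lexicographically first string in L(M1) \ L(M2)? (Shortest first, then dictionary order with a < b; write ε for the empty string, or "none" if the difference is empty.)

baaaba

The string baaaba is accepted by M1 but not by M2.
No shorter string lies in the difference, and baaaba is the lexicographically first length-6 string in L(M1) \ L(M2).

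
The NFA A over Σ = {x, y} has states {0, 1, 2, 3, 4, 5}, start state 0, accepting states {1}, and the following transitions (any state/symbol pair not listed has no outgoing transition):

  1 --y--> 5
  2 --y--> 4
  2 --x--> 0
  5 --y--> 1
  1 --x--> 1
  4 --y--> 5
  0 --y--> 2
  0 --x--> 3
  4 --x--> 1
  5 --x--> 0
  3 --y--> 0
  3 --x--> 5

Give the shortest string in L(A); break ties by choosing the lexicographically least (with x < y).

xxy

A breadth-first search from 0 reaches an accepting state first via the path 0 → 3 → 5 → 1 on input xxy.
No string of length < 3 is accepted (BFS exhausts all shorter strings without reaching an accepting state), and xxy is the lexicographically least accepting string of length 3.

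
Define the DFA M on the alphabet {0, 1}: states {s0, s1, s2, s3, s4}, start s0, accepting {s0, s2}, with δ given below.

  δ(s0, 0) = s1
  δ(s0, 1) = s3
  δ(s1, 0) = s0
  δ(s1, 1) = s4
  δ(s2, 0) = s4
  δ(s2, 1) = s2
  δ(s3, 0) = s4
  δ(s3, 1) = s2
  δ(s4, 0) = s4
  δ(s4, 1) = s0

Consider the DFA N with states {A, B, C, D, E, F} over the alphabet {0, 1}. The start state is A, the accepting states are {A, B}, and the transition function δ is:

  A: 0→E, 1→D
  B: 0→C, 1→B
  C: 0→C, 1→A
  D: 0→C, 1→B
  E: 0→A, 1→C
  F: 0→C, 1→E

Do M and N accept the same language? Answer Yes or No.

Yes

Exploring the product automaton M × N from the start pair (s0, A), following both machines on each input symbol, reaches 5 state pairs: (s0, A), (s1, E), (s3, D), (s4, C), (s2, B).
M accepts in {s0, s2} and N accepts in {A, B}. In every reachable pair the two components are either both accepting — (s0, A), (s2, B) — or both non-accepting, so no string is accepted by exactly one of the machines: L(M) \ L(N) and L(N) \ L(M) are both empty.
Hence every string is accepted by M iff it is accepted by N, and the two languages coincide.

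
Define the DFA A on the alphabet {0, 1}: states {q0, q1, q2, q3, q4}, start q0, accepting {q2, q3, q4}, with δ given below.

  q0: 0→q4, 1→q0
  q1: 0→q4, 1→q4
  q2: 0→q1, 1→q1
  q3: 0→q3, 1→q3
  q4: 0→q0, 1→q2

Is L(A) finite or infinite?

State q0 is reachable from the start and can reach an accepting state, and it lies on the cycle q0 → q0.
Traversing that cycle any number of times yields accepted strings of unbounded length, so the language is infinite.

infinite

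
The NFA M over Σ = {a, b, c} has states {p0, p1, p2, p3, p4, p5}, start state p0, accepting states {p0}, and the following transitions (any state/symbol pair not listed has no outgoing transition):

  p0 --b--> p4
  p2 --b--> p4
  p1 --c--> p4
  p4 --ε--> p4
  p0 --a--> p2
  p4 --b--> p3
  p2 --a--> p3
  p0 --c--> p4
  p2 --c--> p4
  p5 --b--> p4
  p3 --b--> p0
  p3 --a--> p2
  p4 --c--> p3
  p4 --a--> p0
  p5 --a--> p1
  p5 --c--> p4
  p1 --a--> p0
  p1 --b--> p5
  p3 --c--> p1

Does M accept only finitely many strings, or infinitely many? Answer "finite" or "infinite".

State p0 is reachable from the start and can reach an accepting state, and it lies on the cycle p0 → p2 → p3 → p0.
Traversing that cycle any number of times yields accepted strings of unbounded length, so the language is infinite.

infinite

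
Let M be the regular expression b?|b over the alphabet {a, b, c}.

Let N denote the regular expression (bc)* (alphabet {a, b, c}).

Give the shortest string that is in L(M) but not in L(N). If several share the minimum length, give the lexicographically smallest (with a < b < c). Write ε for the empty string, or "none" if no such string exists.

The string b is accepted by M but not by N.
No shorter string lies in the difference, and b is the lexicographically first length-1 string in L(M) \ L(N).

b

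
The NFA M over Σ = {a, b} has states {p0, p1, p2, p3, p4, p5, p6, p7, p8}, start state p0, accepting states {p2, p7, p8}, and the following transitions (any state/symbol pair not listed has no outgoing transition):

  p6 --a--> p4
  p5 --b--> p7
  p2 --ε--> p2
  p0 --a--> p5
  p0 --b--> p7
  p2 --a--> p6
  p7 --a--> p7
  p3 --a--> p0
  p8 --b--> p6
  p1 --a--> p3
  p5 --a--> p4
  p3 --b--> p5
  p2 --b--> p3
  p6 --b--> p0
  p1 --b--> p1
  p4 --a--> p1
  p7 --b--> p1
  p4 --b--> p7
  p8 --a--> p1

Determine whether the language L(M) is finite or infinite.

State p1 is reachable from the start and can reach an accepting state, and it lies on the cycle p1 → p1.
Traversing that cycle any number of times yields accepted strings of unbounded length, so the language is infinite.

infinite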